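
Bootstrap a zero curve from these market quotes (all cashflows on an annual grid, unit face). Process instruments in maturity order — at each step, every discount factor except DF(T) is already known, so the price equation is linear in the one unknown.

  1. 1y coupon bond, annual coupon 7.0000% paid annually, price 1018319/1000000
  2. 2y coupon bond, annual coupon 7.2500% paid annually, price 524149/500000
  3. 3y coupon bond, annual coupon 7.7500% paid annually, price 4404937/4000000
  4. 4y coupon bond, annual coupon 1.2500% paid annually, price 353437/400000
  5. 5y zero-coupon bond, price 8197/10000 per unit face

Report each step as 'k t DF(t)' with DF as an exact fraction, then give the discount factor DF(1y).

1 1 9517/10000
2 2 9131/10000
3 3 8879/10000
4 4 8387/10000
5 5 8197/10000
DF(1y) = 9517/10000 ≈ 0.951700

step 1 [1y] bond c/1=7/100: DF=(1018319/1000000 − 7/100·(0))/(1+7/100) = 9517/10000 ≈ 0.951700
step 2 [2y] bond c/1=29/400: DF=(524149/500000 − 29/400·(0.951700))/(1+29/400) = 9131/10000 ≈ 0.913100
step 3 [3y] bond c/1=31/400: DF=(4404937/4000000 − 31/400·(0.951700+0.913100))/(1+31/400) = 8879/10000 ≈ 0.887900
step 4 [4y] bond c/1=1/80: DF=(353437/400000 − 1/80·(0.951700+0.913100+0.887900))/(1+1/80) = 8387/10000 ≈ 0.838700
step 5 [5y] zero: DF = P = 8197/10000 ≈ 0.819700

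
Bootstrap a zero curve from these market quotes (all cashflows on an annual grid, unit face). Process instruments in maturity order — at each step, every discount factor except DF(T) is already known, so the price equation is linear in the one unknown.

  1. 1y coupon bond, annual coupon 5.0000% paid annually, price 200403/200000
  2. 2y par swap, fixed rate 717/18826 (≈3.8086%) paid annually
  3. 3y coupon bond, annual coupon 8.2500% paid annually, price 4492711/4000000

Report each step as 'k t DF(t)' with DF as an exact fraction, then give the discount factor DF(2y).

1 1 9543/10000
2 2 9283/10000
3 3 8941/10000
DF(2y) = 9283/10000 ≈ 0.928300

step 1 [1y] bond c/1=1/20: DF=(200403/200000 − 1/20·(0))/(1+1/20) = 9543/10000 ≈ 0.954300
step 2 [2y] swap r/1=717/18826: DF=(1 − 717/18826·(0.954300))/(1+717/18826) = 9283/10000 ≈ 0.928300
step 3 [3y] bond c/1=33/400: DF=(4492711/4000000 − 33/400·(0.954300+0.928300))/(1+33/400) = 8941/10000 ≈ 0.894100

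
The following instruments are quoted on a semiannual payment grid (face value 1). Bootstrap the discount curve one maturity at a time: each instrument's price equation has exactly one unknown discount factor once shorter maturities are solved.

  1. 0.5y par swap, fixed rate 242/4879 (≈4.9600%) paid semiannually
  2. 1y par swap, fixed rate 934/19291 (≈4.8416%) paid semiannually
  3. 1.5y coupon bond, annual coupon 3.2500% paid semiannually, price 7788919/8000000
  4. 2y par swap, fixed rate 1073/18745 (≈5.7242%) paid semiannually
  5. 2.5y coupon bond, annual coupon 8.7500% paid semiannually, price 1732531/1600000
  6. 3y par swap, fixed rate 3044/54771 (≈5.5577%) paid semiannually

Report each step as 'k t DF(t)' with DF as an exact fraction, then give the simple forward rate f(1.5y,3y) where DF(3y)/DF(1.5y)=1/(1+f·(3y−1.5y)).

1 1/2 4879/5000
2 1 9533/10000
3 3/2 1159/1250
4 2 8927/10000
5 5/2 8803/10000
6 3 4239/5000
f(1.5y,3y) = ((1159/1250)/(4239/5000) − 1)/(3/2) = 794/12717 ≈ 6.2436%

step 1 [0.5y] swap r/2=121/4879: DF=(1 − 121/4879·(0))/(1+121/4879) = 4879/5000 ≈ 0.975800
step 2 [1y] swap r/2=467/19291: DF=(1 − 467/19291·(0.975800))/(1+467/19291) = 9533/10000 ≈ 0.953300
step 3 [1.5y] bond c/2=13/800: DF=(7788919/8000000 − 13/800·(0.975800+0.953300))/(1+13/800) = 1159/1250 ≈ 0.927200
step 4 [2y] swap r/2=1073/37490: DF=(1 − 1073/37490·(0.975800+0.953300+0.927200))/(1+1073/37490) = 8927/10000 ≈ 0.892700
step 5 [2.5y] bond c/2=7/160: DF=(1732531/1600000 − 7/160·(0.975800+0.953300+0.927200+0.892700))/(1+7/160) = 8803/10000 ≈ 0.880300
step 6 [3y] swap r/2=1522/54771: DF=(1 − 1522/54771·(0.975800+0.953300+0.927200+0.892700+0.880300))/(1+1522/54771) = 4239/5000 ≈ 0.847800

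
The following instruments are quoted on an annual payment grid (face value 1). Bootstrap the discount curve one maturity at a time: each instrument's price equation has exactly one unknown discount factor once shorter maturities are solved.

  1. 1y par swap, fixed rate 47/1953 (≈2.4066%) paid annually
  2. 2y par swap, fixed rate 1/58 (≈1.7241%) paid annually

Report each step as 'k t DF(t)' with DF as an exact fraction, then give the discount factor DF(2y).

step 1 [1y] swap r/1=47/1953: DF=(1 − 47/1953·(0))/(1+47/1953) = 1953/2000 ≈ 0.976500
step 2 [2y] swap r/1=1/58: DF=(1 − 1/58·(0.976500))/(1+1/58) = 1933/2000 ≈ 0.966500

1 1 1953/2000
2 2 1933/2000
DF(2y) = 1933/2000 ≈ 0.966500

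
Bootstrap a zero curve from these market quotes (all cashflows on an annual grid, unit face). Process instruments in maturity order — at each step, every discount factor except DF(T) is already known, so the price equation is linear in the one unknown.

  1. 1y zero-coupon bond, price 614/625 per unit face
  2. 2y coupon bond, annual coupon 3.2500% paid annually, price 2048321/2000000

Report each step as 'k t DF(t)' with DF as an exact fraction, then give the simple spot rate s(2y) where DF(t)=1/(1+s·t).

step 1 [1y] zero: DF = P = 614/625 ≈ 0.982400
step 2 [2y] bond c/1=13/400: DF=(2048321/2000000 − 13/400·(0.982400))/(1+13/400) = 961/1000 ≈ 0.961000

1 1 614/625
2 2 961/1000
s(2y) = (1/(961/1000) − 1)/(2) = 39/1922 ≈ 2.0291%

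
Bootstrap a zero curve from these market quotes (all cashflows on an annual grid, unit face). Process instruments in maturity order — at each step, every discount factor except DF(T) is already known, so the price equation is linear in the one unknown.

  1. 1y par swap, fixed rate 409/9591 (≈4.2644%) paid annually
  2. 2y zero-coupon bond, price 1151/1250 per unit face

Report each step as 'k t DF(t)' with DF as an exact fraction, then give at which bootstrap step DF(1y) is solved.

1 1 9591/10000
2 2 1151/1250
DF(1y) is solved at step 1

step 1 [1y] swap r/1=409/9591: DF=(1 − 409/9591·(0))/(1+409/9591) = 9591/10000 ≈ 0.959100
step 2 [2y] zero: DF = P = 1151/1250 ≈ 0.920800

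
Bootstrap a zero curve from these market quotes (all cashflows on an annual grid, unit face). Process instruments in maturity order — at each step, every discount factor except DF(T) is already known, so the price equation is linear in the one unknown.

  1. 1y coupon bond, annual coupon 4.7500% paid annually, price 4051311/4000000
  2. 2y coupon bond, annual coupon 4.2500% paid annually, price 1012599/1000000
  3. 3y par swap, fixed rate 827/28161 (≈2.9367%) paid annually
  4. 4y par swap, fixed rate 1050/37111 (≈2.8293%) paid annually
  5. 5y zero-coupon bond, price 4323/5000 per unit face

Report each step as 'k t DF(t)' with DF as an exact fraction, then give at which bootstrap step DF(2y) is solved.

step 1 [1y] bond c/1=19/400: DF=(4051311/4000000 − 19/400·(0))/(1+19/400) = 9669/10000 ≈ 0.966900
step 2 [2y] bond c/1=17/400: DF=(1012599/1000000 − 17/400·(0.966900))/(1+17/400) = 9319/10000 ≈ 0.931900
step 3 [3y] swap r/1=827/28161: DF=(1 − 827/28161·(0.966900+0.931900))/(1+827/28161) = 9173/10000 ≈ 0.917300
step 4 [4y] swap r/1=1050/37111: DF=(1 − 1050/37111·(0.966900+0.931900+0.917300))/(1+1050/37111) = 179/200 ≈ 0.895000
step 5 [5y] zero: DF = P = 4323/5000 ≈ 0.864600

1 1 9669/10000
2 2 9319/10000
3 3 9173/10000
4 4 179/200
5 5 4323/5000
DF(2y) is solved at step 2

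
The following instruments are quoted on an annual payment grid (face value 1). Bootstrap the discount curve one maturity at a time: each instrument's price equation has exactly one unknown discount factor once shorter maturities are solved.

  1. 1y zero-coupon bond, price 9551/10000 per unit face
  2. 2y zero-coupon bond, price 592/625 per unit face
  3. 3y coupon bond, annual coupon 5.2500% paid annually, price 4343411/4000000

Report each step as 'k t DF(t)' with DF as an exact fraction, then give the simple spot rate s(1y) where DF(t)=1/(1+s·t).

1 1 9551/10000
2 2 592/625
3 3 1171/1250
s(1y) = (1/(9551/10000) − 1)/(1) = 449/9551 ≈ 4.7011%

step 1 [1y] zero: DF = P = 9551/10000 ≈ 0.955100
step 2 [2y] zero: DF = P = 592/625 ≈ 0.947200
step 3 [3y] bond c/1=21/400: DF=(4343411/4000000 − 21/400·(0.955100+0.947200))/(1+21/400) = 1171/1250 ≈ 0.936800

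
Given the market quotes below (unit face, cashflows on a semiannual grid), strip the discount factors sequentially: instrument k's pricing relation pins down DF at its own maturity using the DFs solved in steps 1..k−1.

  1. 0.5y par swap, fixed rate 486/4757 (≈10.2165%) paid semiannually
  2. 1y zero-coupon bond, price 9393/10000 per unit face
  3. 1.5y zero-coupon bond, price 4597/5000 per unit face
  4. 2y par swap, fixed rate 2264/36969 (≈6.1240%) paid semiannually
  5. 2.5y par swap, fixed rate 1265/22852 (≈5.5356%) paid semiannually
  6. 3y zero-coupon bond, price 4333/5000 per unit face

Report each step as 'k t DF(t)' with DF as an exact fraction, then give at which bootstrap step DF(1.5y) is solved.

step 1 [0.5y] swap r/2=243/4757: DF=(1 − 243/4757·(0))/(1+243/4757) = 4757/5000 ≈ 0.951400
step 2 [1y] zero: DF = P = 9393/10000 ≈ 0.939300
step 3 [1.5y] zero: DF = P = 4597/5000 ≈ 0.919400
step 4 [2y] swap r/2=1132/36969: DF=(1 − 1132/36969·(0.951400+0.939300+0.919400))/(1+1132/36969) = 2217/2500 ≈ 0.886800
step 5 [2.5y] swap r/2=1265/45704: DF=(1 − 1265/45704·(0.951400+0.939300+0.919400+0.886800))/(1+1265/45704) = 1747/2000 ≈ 0.873500
step 6 [3y] zero: DF = P = 4333/5000 ≈ 0.866600

1 1/2 4757/5000
2 1 9393/10000
3 3/2 4597/5000
4 2 2217/2500
5 5/2 1747/2000
6 3 4333/5000
DF(1.5y) is solved at step 3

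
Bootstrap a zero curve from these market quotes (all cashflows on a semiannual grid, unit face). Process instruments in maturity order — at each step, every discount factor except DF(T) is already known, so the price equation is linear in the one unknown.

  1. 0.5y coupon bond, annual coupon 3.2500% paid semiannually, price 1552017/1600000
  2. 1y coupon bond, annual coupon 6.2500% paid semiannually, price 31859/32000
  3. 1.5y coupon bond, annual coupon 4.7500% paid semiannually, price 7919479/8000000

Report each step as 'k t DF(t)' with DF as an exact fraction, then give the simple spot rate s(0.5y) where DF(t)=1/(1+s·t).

1 1/2 1909/2000
2 1 1873/2000
3 3/2 9231/10000
s(0.5y) = (1/(1909/2000) − 1)/(1/2) = 182/1909 ≈ 9.5338%

step 1 [0.5y] bond c/2=13/800: DF=(1552017/1600000 − 13/800·(0))/(1+13/800) = 1909/2000 ≈ 0.954500
step 2 [1y] bond c/2=1/32: DF=(31859/32000 − 1/32·(0.954500))/(1+1/32) = 1873/2000 ≈ 0.936500
step 3 [1.5y] bond c/2=19/800: DF=(7919479/8000000 − 19/800·(0.954500+0.936500))/(1+19/800) = 9231/10000 ≈ 0.923100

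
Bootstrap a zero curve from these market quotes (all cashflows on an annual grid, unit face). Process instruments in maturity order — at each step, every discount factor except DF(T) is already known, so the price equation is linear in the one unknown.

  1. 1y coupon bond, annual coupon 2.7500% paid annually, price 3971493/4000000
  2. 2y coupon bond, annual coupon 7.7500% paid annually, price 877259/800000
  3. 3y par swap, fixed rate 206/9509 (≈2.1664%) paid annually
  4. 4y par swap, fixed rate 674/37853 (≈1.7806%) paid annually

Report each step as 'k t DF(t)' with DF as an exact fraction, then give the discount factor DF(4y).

step 1 [1y] bond c/1=11/400: DF=(3971493/4000000 − 11/400·(0))/(1+11/400) = 9663/10000 ≈ 0.966300
step 2 [2y] bond c/1=31/400: DF=(877259/800000 − 31/400·(0.966300))/(1+31/400) = 4741/5000 ≈ 0.948200
step 3 [3y] swap r/1=206/9509: DF=(1 − 206/9509·(0.966300+0.948200))/(1+206/9509) = 4691/5000 ≈ 0.938200
step 4 [4y] swap r/1=674/37853: DF=(1 − 674/37853·(0.966300+0.948200+0.938200))/(1+674/37853) = 4663/5000 ≈ 0.932600

1 1 9663/10000
2 2 4741/5000
3 3 4691/5000
4 4 4663/5000
DF(4y) = 4663/5000 ≈ 0.932600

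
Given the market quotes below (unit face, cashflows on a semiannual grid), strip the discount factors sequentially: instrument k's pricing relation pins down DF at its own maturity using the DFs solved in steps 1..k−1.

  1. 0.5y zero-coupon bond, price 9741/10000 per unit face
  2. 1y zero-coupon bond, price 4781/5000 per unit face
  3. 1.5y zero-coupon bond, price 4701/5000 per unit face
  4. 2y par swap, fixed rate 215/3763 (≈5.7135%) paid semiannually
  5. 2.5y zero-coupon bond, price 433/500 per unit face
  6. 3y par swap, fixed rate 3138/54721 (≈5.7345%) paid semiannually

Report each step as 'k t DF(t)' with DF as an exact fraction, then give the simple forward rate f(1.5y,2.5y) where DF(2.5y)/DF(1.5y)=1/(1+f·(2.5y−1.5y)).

1 1/2 9741/10000
2 1 4781/5000
3 3/2 4701/5000
4 2 357/400
5 5/2 433/500
6 3 8431/10000
f(1.5y,2.5y) = ((4701/5000)/(433/500) − 1)/(1) = 371/4330 ≈ 8.5681%

step 1 [0.5y] zero: DF = P = 9741/10000 ≈ 0.974100
step 2 [1y] zero: DF = P = 4781/5000 ≈ 0.956200
step 3 [1.5y] zero: DF = P = 4701/5000 ≈ 0.940200
step 4 [2y] swap r/2=215/7526: DF=(1 − 215/7526·(0.974100+0.956200+0.940200))/(1+215/7526) = 357/400 ≈ 0.892500
step 5 [2.5y] zero: DF = P = 433/500 ≈ 0.866000
step 6 [3y] swap r/2=1569/54721: DF=(1 − 1569/54721·(0.974100+0.956200+0.940200+0.892500+0.866000))/(1+1569/54721) = 8431/10000 ≈ 0.843100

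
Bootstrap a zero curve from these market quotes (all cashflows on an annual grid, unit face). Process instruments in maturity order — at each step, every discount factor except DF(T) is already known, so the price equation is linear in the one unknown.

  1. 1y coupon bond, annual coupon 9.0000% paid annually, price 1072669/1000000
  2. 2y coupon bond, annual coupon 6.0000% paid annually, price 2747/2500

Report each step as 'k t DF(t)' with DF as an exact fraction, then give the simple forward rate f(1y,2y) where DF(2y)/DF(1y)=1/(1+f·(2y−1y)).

1 1 9841/10000
2 2 9809/10000
f(1y,2y) = ((9841/10000)/(9809/10000) − 1)/(1) = 32/9809 ≈ 0.3262%

step 1 [1y] bond c/1=9/100: DF=(1072669/1000000 − 9/100·(0))/(1+9/100) = 9841/10000 ≈ 0.984100
step 2 [2y] bond c/1=3/50: DF=(2747/2500 − 3/50·(0.984100))/(1+3/50) = 9809/10000 ≈ 0.980900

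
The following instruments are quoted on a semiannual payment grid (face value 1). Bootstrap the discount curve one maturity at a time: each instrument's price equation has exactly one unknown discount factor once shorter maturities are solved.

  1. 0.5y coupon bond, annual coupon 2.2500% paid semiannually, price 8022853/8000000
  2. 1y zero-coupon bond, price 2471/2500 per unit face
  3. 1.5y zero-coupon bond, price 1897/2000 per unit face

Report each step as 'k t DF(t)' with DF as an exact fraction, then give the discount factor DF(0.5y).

step 1 [0.5y] bond c/2=9/800: DF=(8022853/8000000 − 9/800·(0))/(1+9/800) = 9917/10000 ≈ 0.991700
step 2 [1y] zero: DF = P = 2471/2500 ≈ 0.988400
step 3 [1.5y] zero: DF = P = 1897/2000 ≈ 0.948500

1 1/2 9917/10000
2 1 2471/2500
3 3/2 1897/2000
DF(0.5y) = 9917/10000 ≈ 0.991700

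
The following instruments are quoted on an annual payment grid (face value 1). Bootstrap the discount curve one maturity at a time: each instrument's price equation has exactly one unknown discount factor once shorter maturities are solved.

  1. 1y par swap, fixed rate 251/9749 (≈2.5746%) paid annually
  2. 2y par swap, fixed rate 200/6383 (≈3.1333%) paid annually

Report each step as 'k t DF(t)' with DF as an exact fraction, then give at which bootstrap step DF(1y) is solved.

step 1 [1y] swap r/1=251/9749: DF=(1 − 251/9749·(0))/(1+251/9749) = 9749/10000 ≈ 0.974900
step 2 [2y] swap r/1=200/6383: DF=(1 − 200/6383·(0.974900))/(1+200/6383) = 47/50 ≈ 0.940000

1 1 9749/10000
2 2 47/50
DF(1y) is solved at step 1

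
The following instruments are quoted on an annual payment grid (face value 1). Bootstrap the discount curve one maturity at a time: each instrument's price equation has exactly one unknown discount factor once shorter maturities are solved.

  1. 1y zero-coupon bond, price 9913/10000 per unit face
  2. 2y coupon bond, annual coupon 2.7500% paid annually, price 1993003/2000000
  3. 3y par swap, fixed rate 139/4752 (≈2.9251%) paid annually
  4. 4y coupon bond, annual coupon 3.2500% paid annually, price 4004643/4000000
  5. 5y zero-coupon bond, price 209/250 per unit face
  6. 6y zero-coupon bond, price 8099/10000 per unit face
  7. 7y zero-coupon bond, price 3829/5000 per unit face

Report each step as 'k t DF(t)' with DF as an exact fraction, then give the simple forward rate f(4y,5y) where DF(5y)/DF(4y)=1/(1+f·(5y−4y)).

1 1 9913/10000
2 2 9433/10000
3 3 4583/5000
4 4 8799/10000
5 5 209/250
6 6 8099/10000
7 7 3829/5000
f(4y,5y) = ((8799/10000)/(209/250) − 1)/(1) = 439/8360 ≈ 5.2512%

step 1 [1y] zero: DF = P = 9913/10000 ≈ 0.991300
step 2 [2y] bond c/1=11/400: DF=(1993003/2000000 − 11/400·(0.991300))/(1+11/400) = 9433/10000 ≈ 0.943300
step 3 [3y] swap r/1=139/4752: DF=(1 − 139/4752·(0.991300+0.943300))/(1+139/4752) = 4583/5000 ≈ 0.916600
step 4 [4y] bond c/1=13/400: DF=(4004643/4000000 − 13/400·(0.991300+0.943300+0.916600))/(1+13/400) = 8799/10000 ≈ 0.879900
step 5 [5y] zero: DF = P = 209/250 ≈ 0.836000
step 6 [6y] zero: DF = P = 8099/10000 ≈ 0.809900
step 7 [7y] zero: DF = P = 3829/5000 ≈ 0.765800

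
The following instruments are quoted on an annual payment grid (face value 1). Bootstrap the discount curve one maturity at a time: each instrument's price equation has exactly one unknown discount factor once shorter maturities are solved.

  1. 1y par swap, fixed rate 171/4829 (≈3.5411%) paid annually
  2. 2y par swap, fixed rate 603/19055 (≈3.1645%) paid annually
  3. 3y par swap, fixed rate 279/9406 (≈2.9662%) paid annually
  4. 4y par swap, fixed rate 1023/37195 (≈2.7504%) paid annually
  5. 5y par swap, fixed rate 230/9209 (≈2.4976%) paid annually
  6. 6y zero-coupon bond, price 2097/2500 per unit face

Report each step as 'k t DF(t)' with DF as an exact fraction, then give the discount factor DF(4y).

1 1 4829/5000
2 2 9397/10000
3 3 9163/10000
4 4 8977/10000
5 5 177/200
6 6 2097/2500
DF(4y) = 8977/10000 ≈ 0.897700

step 1 [1y] swap r/1=171/4829: DF=(1 − 171/4829·(0))/(1+171/4829) = 4829/5000 ≈ 0.965800
step 2 [2y] swap r/1=603/19055: DF=(1 − 603/19055·(0.965800))/(1+603/19055) = 9397/10000 ≈ 0.939700
step 3 [3y] swap r/1=279/9406: DF=(1 − 279/9406·(0.965800+0.939700))/(1+279/9406) = 9163/10000 ≈ 0.916300
step 4 [4y] swap r/1=1023/37195: DF=(1 − 1023/37195·(0.965800+0.939700+0.916300))/(1+1023/37195) = 8977/10000 ≈ 0.897700
step 5 [5y] swap r/1=230/9209: DF=(1 − 230/9209·(0.965800+0.939700+0.916300+0.897700))/(1+230/9209) = 177/200 ≈ 0.885000
step 6 [6y] zero: DF = P = 2097/2500 ≈ 0.838800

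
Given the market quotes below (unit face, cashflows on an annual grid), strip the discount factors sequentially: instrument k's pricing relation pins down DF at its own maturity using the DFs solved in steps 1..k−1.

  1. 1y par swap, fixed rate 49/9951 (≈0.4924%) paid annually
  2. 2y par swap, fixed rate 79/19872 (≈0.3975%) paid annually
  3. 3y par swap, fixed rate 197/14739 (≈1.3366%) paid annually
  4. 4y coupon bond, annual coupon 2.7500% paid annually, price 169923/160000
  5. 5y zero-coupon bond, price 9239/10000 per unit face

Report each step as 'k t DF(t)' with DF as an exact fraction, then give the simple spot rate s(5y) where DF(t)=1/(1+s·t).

1 1 9951/10000
2 2 9921/10000
3 3 4803/5000
4 4 9547/10000
5 5 9239/10000
s(5y) = (1/(9239/10000) − 1)/(5) = 761/46195 ≈ 1.6474%

step 1 [1y] swap r/1=49/9951: DF=(1 − 49/9951·(0))/(1+49/9951) = 9951/10000 ≈ 0.995100
step 2 [2y] swap r/1=79/19872: DF=(1 − 79/19872·(0.995100))/(1+79/19872) = 9921/10000 ≈ 0.992100
step 3 [3y] swap r/1=197/14739: DF=(1 − 197/14739·(0.995100+0.992100))/(1+197/14739) = 4803/5000 ≈ 0.960600
step 4 [4y] bond c/1=11/400: DF=(169923/160000 − 11/400·(0.995100+0.992100+0.960600))/(1+11/400) = 9547/10000 ≈ 0.954700
step 5 [5y] zero: DF = P = 9239/10000 ≈ 0.923900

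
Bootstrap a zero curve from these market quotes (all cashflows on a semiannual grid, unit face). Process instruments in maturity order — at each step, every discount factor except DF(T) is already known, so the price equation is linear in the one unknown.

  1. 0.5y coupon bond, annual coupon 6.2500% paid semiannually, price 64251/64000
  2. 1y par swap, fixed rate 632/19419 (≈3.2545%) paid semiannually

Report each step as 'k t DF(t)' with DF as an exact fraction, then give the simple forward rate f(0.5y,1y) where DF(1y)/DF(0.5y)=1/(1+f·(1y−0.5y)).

step 1 [0.5y] bond c/2=1/32: DF=(64251/64000 − 1/32·(0))/(1+1/32) = 1947/2000 ≈ 0.973500
step 2 [1y] swap r/2=316/19419: DF=(1 − 316/19419·(0.973500))/(1+316/19419) = 2421/2500 ≈ 0.968400

1 1/2 1947/2000
2 1 2421/2500
f(0.5y,1y) = ((1947/2000)/(2421/2500) − 1)/(1/2) = 17/1614 ≈ 1.0533%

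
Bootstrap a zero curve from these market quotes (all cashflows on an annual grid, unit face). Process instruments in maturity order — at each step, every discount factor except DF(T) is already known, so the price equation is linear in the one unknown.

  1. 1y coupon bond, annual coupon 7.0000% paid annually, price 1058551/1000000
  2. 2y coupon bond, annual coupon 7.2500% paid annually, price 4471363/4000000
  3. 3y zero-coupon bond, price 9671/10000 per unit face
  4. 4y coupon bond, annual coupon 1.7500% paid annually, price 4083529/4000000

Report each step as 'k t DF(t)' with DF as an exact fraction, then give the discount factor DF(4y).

1 1 9893/10000
2 2 4877/5000
3 3 9671/10000
4 4 9529/10000
DF(4y) = 9529/10000 ≈ 0.952900

step 1 [1y] bond c/1=7/100: DF=(1058551/1000000 − 7/100·(0))/(1+7/100) = 9893/10000 ≈ 0.989300
step 2 [2y] bond c/1=29/400: DF=(4471363/4000000 − 29/400·(0.989300))/(1+29/400) = 4877/5000 ≈ 0.975400
step 3 [3y] zero: DF = P = 9671/10000 ≈ 0.967100
step 4 [4y] bond c/1=7/400: DF=(4083529/4000000 − 7/400·(0.989300+0.975400+0.967100))/(1+7/400) = 9529/10000 ≈ 0.952900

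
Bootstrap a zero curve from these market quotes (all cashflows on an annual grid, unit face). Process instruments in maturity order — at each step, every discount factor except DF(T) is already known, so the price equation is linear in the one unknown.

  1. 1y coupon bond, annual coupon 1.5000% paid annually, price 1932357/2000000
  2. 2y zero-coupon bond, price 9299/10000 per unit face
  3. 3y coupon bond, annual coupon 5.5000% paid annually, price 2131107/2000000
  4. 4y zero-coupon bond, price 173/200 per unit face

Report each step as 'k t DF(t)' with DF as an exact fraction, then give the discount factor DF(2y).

step 1 [1y] bond c/1=3/200: DF=(1932357/2000000 − 3/200·(0))/(1+3/200) = 9519/10000 ≈ 0.951900
step 2 [2y] zero: DF = P = 9299/10000 ≈ 0.929900
step 3 [3y] bond c/1=11/200: DF=(2131107/2000000 − 11/200·(0.951900+0.929900))/(1+11/200) = 9119/10000 ≈ 0.911900
step 4 [4y] zero: DF = P = 173/200 ≈ 0.865000

1 1 9519/10000
2 2 9299/10000
3 3 9119/10000
4 4 173/200
DF(2y) = 9299/10000 ≈ 0.929900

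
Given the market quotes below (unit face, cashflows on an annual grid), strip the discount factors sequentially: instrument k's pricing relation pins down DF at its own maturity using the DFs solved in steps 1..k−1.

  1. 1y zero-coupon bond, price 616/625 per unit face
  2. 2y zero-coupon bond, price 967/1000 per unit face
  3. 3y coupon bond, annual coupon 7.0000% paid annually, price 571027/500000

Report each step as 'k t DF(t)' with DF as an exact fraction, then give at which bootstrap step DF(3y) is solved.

1 1 616/625
2 2 967/1000
3 3 2349/2500
DF(3y) is solved at step 3

step 1 [1y] zero: DF = P = 616/625 ≈ 0.985600
step 2 [2y] zero: DF = P = 967/1000 ≈ 0.967000
step 3 [3y] bond c/1=7/100: DF=(571027/500000 − 7/100·(0.985600+0.967000))/(1+7/100) = 2349/2500 ≈ 0.939600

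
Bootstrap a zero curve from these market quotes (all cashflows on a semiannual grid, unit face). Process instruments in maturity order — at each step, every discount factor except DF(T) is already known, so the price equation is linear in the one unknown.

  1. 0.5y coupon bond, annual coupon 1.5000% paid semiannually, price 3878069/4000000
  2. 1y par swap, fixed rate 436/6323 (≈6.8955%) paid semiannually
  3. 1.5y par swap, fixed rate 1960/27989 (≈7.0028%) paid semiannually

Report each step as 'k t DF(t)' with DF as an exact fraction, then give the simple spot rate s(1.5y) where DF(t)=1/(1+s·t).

step 1 [0.5y] bond c/2=3/400: DF=(3878069/4000000 − 3/400·(0))/(1+3/400) = 9623/10000 ≈ 0.962300
step 2 [1y] swap r/2=218/6323: DF=(1 − 218/6323·(0.962300))/(1+218/6323) = 4673/5000 ≈ 0.934600
step 3 [1.5y] swap r/2=980/27989: DF=(1 − 980/27989·(0.962300+0.934600))/(1+980/27989) = 451/500 ≈ 0.902000

1 1/2 9623/10000
2 1 4673/5000
3 3/2 451/500
s(1.5y) = (1/(451/500) − 1)/(3/2) = 98/1353 ≈ 7.2432%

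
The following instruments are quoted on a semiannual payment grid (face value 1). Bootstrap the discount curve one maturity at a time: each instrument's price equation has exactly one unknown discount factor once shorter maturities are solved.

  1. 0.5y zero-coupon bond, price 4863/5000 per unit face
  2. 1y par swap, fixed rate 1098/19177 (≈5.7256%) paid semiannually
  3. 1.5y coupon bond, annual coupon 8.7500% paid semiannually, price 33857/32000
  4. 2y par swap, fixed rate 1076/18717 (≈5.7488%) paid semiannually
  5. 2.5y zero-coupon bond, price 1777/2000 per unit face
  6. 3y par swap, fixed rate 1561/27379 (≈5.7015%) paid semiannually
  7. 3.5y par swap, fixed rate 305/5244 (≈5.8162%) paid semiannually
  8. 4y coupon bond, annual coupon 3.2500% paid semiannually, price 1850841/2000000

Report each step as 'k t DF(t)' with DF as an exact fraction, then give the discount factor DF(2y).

1 1/2 4863/5000
2 1 9451/10000
3 3/2 9333/10000
4 2 2231/2500
5 5/2 1777/2000
6 3 8439/10000
7 7/2 817/1000
8 4 81/100
DF(2y) = 2231/2500 ≈ 0.892400

step 1 [0.5y] zero: DF = P = 4863/5000 ≈ 0.972600
step 2 [1y] swap r/2=549/19177: DF=(1 − 549/19177·(0.972600))/(1+549/19177) = 9451/10000 ≈ 0.945100
step 3 [1.5y] bond c/2=7/160: DF=(33857/32000 − 7/160·(0.972600+0.945100))/(1+7/160) = 9333/10000 ≈ 0.933300
step 4 [2y] swap r/2=538/18717: DF=(1 − 538/18717·(0.972600+0.945100+0.933300))/(1+538/18717) = 2231/2500 ≈ 0.892400
step 5 [2.5y] zero: DF = P = 1777/2000 ≈ 0.888500
step 6 [3y] swap r/2=1561/54758: DF=(1 − 1561/54758·(0.972600+0.945100+0.933300+0.892400+0.888500))/(1+1561/54758) = 8439/10000 ≈ 0.843900
step 7 [3.5y] swap r/2=305/10488: DF=(1 − 305/10488·(0.972600+0.945100+0.933300+0.892400+0.888500+0.843900))/(1+305/10488) = 817/1000 ≈ 0.817000
step 8 [4y] bond c/2=13/800: DF=(1850841/2000000 − 13/800·(0.972600+0.945100+0.933300+0.892400+0.888500+0.843900+0.817000))/(1+13/800) = 81/100 ≈ 0.810000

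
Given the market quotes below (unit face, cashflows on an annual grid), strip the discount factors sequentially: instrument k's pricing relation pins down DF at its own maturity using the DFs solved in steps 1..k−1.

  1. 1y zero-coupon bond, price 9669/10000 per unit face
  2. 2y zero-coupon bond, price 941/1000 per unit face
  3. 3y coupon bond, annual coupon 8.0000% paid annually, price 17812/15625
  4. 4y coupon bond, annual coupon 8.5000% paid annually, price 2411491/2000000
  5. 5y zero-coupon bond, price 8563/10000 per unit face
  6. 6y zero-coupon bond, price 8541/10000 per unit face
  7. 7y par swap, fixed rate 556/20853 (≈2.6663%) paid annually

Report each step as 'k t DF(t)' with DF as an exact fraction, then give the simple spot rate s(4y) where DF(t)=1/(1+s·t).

step 1 [1y] zero: DF = P = 9669/10000 ≈ 0.966900
step 2 [2y] zero: DF = P = 941/1000 ≈ 0.941000
step 3 [3y] bond c/1=2/25: DF=(17812/15625 − 2/25·(0.966900+0.941000))/(1+2/25) = 4571/5000 ≈ 0.914200
step 4 [4y] bond c/1=17/200: DF=(2411491/2000000 − 17/200·(0.966900+0.941000+0.914200))/(1+17/200) = 4451/5000 ≈ 0.890200
step 5 [5y] zero: DF = P = 8563/10000 ≈ 0.856300
step 6 [6y] zero: DF = P = 8541/10000 ≈ 0.854100
step 7 [7y] swap r/1=556/20853: DF=(1 − 556/20853·(0.966900+0.941000+0.914200+0.890200+0.856300+0.854100))/(1+556/20853) = 2083/2500 ≈ 0.833200

1 1 9669/10000
2 2 941/1000
3 3 4571/5000
4 4 4451/5000
5 5 8563/10000
6 6 8541/10000
7 7 2083/2500
s(4y) = (1/(4451/5000) − 1)/(4) = 549/17804 ≈ 3.0836%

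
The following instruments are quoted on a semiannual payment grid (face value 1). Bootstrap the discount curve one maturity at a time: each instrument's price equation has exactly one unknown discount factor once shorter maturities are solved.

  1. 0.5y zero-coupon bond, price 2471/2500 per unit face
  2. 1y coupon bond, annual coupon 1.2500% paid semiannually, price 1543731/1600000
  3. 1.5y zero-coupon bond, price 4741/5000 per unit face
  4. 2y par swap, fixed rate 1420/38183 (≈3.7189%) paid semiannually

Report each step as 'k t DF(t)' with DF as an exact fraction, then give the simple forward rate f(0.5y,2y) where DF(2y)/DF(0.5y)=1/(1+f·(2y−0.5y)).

step 1 [0.5y] zero: DF = P = 2471/2500 ≈ 0.988400
step 2 [1y] bond c/2=1/160: DF=(1543731/1600000 − 1/160·(0.988400))/(1+1/160) = 9527/10000 ≈ 0.952700
step 3 [1.5y] zero: DF = P = 4741/5000 ≈ 0.948200
step 4 [2y] swap r/2=710/38183: DF=(1 − 710/38183·(0.988400+0.952700+0.948200))/(1+710/38183) = 929/1000 ≈ 0.929000

1 1/2 2471/2500
2 1 9527/10000
3 3/2 4741/5000
4 2 929/1000
f(0.5y,2y) = ((2471/2500)/(929/1000) − 1)/(3/2) = 198/4645 ≈ 4.2626%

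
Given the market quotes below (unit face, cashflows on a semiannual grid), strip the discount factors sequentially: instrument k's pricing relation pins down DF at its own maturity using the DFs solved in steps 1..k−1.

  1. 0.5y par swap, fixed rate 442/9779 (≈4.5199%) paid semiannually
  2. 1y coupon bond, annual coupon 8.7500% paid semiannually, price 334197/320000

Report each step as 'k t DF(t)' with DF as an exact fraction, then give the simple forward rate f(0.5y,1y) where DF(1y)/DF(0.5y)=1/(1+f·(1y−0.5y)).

step 1 [0.5y] swap r/2=221/9779: DF=(1 − 221/9779·(0))/(1+221/9779) = 9779/10000 ≈ 0.977900
step 2 [1y] bond c/2=7/160: DF=(334197/320000 − 7/160·(0.977900))/(1+7/160) = 2399/2500 ≈ 0.959600

1 1/2 9779/10000
2 1 2399/2500
f(0.5y,1y) = ((9779/10000)/(2399/2500) − 1)/(1/2) = 183/4798 ≈ 3.8141%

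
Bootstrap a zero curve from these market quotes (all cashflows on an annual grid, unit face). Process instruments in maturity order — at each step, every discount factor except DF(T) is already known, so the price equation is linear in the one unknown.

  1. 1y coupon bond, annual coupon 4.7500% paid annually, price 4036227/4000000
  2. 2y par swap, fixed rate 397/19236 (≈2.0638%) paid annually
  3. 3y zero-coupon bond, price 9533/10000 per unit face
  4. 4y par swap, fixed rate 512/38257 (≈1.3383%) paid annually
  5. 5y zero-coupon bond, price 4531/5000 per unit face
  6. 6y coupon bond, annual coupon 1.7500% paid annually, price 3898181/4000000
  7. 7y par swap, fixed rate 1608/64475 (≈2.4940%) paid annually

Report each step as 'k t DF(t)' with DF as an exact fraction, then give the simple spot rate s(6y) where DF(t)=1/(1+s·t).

1 1 9633/10000
2 2 9603/10000
3 3 9533/10000
4 4 593/625
5 5 4531/5000
6 6 2191/2500
7 7 1049/1250
s(6y) = (1/(2191/2500) − 1)/(6) = 103/4382 ≈ 2.3505%

step 1 [1y] bond c/1=19/400: DF=(4036227/4000000 − 19/400·(0))/(1+19/400) = 9633/10000 ≈ 0.963300
step 2 [2y] swap r/1=397/19236: DF=(1 − 397/19236·(0.963300))/(1+397/19236) = 9603/10000 ≈ 0.960300
step 3 [3y] zero: DF = P = 9533/10000 ≈ 0.953300
step 4 [4y] swap r/1=512/38257: DF=(1 − 512/38257·(0.963300+0.960300+0.953300))/(1+512/38257) = 593/625 ≈ 0.948800
step 5 [5y] zero: DF = P = 4531/5000 ≈ 0.906200
step 6 [6y] bond c/1=7/400: DF=(3898181/4000000 − 7/400·(0.963300+0.960300+0.953300+0.948800+0.906200))/(1+7/400) = 2191/2500 ≈ 0.876400
step 7 [7y] swap r/1=1608/64475: DF=(1 − 1608/64475·(0.963300+0.960300+0.953300+0.948800+0.906200+0.876400))/(1+1608/64475) = 1049/1250 ≈ 0.839200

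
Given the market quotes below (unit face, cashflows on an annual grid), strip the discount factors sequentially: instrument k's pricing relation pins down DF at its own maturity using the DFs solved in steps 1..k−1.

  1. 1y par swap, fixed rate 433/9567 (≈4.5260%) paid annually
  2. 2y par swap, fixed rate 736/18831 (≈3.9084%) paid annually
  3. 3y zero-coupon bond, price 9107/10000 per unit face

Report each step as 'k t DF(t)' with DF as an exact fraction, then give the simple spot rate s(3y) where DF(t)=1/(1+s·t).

1 1 9567/10000
2 2 579/625
3 3 9107/10000
s(3y) = (1/(9107/10000) − 1)/(3) = 893/27321 ≈ 3.2685%

step 1 [1y] swap r/1=433/9567: DF=(1 − 433/9567·(0))/(1+433/9567) = 9567/10000 ≈ 0.956700
step 2 [2y] swap r/1=736/18831: DF=(1 − 736/18831·(0.956700))/(1+736/18831) = 579/625 ≈ 0.926400
step 3 [3y] zero: DF = P = 9107/10000 ≈ 0.910700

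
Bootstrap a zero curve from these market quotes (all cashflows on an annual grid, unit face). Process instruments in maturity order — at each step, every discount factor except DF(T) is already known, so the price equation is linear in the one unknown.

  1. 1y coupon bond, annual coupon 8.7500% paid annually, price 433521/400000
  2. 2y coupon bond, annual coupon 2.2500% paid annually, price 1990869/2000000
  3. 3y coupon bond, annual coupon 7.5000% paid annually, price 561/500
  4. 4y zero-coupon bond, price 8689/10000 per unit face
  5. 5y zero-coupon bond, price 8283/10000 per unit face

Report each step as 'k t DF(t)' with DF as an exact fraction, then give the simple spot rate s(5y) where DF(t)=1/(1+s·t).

1 1 4983/5000
2 2 2379/2500
3 3 4539/5000
4 4 8689/10000
5 5 8283/10000
s(5y) = (1/(8283/10000) − 1)/(5) = 1717/41415 ≈ 4.1458%

step 1 [1y] bond c/1=7/80: DF=(433521/400000 − 7/80·(0))/(1+7/80) = 4983/5000 ≈ 0.996600
step 2 [2y] bond c/1=9/400: DF=(1990869/2000000 − 9/400·(0.996600))/(1+9/400) = 2379/2500 ≈ 0.951600
step 3 [3y] bond c/1=3/40: DF=(561/500 − 3/40·(0.996600+0.951600))/(1+3/40) = 4539/5000 ≈ 0.907800
step 4 [4y] zero: DF = P = 8689/10000 ≈ 0.868900
step 5 [5y] zero: DF = P = 8283/10000 ≈ 0.828300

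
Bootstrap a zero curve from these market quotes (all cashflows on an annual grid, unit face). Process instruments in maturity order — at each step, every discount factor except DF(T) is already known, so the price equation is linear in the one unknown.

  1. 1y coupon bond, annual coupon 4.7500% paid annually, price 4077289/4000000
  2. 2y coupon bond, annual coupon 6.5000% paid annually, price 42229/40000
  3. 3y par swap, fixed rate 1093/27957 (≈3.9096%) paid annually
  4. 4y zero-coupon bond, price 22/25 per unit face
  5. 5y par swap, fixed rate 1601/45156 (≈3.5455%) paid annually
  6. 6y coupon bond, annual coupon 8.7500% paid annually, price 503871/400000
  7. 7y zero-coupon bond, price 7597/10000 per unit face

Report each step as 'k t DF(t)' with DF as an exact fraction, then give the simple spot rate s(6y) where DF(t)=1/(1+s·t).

step 1 [1y] bond c/1=19/400: DF=(4077289/4000000 − 19/400·(0))/(1+19/400) = 9731/10000 ≈ 0.973100
step 2 [2y] bond c/1=13/200: DF=(42229/40000 − 13/200·(0.973100))/(1+13/200) = 9319/10000 ≈ 0.931900
step 3 [3y] swap r/1=1093/27957: DF=(1 − 1093/27957·(0.973100+0.931900))/(1+1093/27957) = 8907/10000 ≈ 0.890700
step 4 [4y] zero: DF = P = 22/25 ≈ 0.880000
step 5 [5y] swap r/1=1601/45156: DF=(1 − 1601/45156·(0.973100+0.931900+0.890700+0.880000))/(1+1601/45156) = 8399/10000 ≈ 0.839900
step 6 [6y] bond c/1=7/80: DF=(503871/400000 − 7/80·(0.973100+0.931900+0.890700+0.880000+0.839900))/(1+7/80) = 159/200 ≈ 0.795000
step 7 [7y] zero: DF = P = 7597/10000 ≈ 0.759700

1 1 9731/10000
2 2 9319/10000
3 3 8907/10000
4 4 22/25
5 5 8399/10000
6 6 159/200
7 7 7597/10000
s(6y) = (1/(159/200) − 1)/(6) = 41/954 ≈ 4.2977%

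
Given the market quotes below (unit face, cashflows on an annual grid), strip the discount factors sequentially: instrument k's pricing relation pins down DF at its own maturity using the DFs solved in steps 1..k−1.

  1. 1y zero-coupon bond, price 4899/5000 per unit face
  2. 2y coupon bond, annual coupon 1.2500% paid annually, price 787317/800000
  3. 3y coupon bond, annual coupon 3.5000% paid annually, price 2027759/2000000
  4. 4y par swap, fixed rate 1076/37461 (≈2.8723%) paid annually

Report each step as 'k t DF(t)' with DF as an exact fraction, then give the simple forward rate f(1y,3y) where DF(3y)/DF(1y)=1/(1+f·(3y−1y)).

1 1 4899/5000
2 2 9599/10000
3 3 457/500
4 4 2231/2500
f(1y,3y) = ((4899/5000)/(457/500) − 1)/(2) = 329/9140 ≈ 3.5996%

step 1 [1y] zero: DF = P = 4899/5000 ≈ 0.979800
step 2 [2y] bond c/1=1/80: DF=(787317/800000 − 1/80·(0.979800))/(1+1/80) = 9599/10000 ≈ 0.959900
step 3 [3y] bond c/1=7/200: DF=(2027759/2000000 − 7/200·(0.979800+0.959900))/(1+7/200) = 457/500 ≈ 0.914000
step 4 [4y] swap r/1=1076/37461: DF=(1 − 1076/37461·(0.979800+0.959900+0.914000))/(1+1076/37461) = 2231/2500 ≈ 0.892400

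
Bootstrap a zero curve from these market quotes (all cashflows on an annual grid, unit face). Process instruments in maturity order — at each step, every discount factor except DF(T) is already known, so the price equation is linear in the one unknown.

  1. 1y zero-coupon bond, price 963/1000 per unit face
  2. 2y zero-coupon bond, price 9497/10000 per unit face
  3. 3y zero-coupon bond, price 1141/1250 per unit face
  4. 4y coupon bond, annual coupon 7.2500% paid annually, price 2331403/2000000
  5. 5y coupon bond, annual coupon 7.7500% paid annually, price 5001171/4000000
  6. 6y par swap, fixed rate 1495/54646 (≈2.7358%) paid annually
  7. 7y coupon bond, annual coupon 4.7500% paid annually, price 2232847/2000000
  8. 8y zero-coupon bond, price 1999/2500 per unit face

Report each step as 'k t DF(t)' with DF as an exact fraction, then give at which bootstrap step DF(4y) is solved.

step 1 [1y] zero: DF = P = 963/1000 ≈ 0.963000
step 2 [2y] zero: DF = P = 9497/10000 ≈ 0.949700
step 3 [3y] zero: DF = P = 1141/1250 ≈ 0.912800
step 4 [4y] bond c/1=29/400: DF=(2331403/2000000 − 29/400·(0.963000+0.949700+0.912800))/(1+29/400) = 8959/10000 ≈ 0.895900
step 5 [5y] bond c/1=31/400: DF=(5001171/4000000 − 31/400·(0.963000+0.949700+0.912800+0.895900))/(1+31/400) = 8927/10000 ≈ 0.892700
step 6 [6y] swap r/1=1495/54646: DF=(1 − 1495/54646·(0.963000+0.949700+0.912800+0.895900+0.892700))/(1+1495/54646) = 1701/2000 ≈ 0.850500
step 7 [7y] bond c/1=19/400: DF=(2232847/2000000 − 19/400·(0.963000+0.949700+0.912800+0.895900+0.892700+0.850500))/(1+19/400) = 409/500 ≈ 0.818000
step 8 [8y] zero: DF = P = 1999/2500 ≈ 0.799600

1 1 963/1000
2 2 9497/10000
3 3 1141/1250
4 4 8959/10000
5 5 8927/10000
6 6 1701/2000
7 7 409/500
8 8 1999/2500
DF(4y) is solved at step 4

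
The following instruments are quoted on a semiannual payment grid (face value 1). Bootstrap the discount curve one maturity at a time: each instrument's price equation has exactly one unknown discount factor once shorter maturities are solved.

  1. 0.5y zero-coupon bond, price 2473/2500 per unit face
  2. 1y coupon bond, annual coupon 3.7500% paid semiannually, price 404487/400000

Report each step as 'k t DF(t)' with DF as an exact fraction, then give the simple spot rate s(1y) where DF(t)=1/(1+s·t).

step 1 [0.5y] zero: DF = P = 2473/2500 ≈ 0.989200
step 2 [1y] bond c/2=3/160: DF=(404487/400000 − 3/160·(0.989200))/(1+3/160) = 609/625 ≈ 0.974400

1 1/2 2473/2500
2 1 609/625
s(1y) = (1/(609/625) − 1)/(1) = 16/609 ≈ 2.6273%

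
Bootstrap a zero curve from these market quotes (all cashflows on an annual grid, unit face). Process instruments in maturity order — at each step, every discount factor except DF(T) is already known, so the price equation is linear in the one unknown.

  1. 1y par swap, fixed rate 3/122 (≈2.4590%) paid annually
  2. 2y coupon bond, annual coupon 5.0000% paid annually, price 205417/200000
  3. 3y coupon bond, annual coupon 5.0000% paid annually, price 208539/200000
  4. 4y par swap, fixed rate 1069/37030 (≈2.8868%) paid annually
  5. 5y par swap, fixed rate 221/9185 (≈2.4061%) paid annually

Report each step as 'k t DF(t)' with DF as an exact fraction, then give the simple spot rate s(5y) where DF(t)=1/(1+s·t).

1 1 122/125
2 2 9317/10000
3 3 4511/5000
4 4 8931/10000
5 5 1779/2000
s(5y) = (1/(1779/2000) − 1)/(5) = 221/8895 ≈ 2.4845%

step 1 [1y] swap r/1=3/122: DF=(1 − 3/122·(0))/(1+3/122) = 122/125 ≈ 0.976000
step 2 [2y] bond c/1=1/20: DF=(205417/200000 − 1/20·(0.976000))/(1+1/20) = 9317/10000 ≈ 0.931700
step 3 [3y] bond c/1=1/20: DF=(208539/200000 − 1/20·(0.976000+0.931700))/(1+1/20) = 4511/5000 ≈ 0.902200
step 4 [4y] swap r/1=1069/37030: DF=(1 − 1069/37030·(0.976000+0.931700+0.902200))/(1+1069/37030) = 8931/10000 ≈ 0.893100
step 5 [5y] swap r/1=221/9185: DF=(1 − 221/9185·(0.976000+0.931700+0.902200+0.893100))/(1+221/9185) = 1779/2000 ≈ 0.889500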